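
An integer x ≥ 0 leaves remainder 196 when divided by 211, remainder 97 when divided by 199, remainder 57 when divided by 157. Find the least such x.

The moduli are pairwise coprime; N = 211·199·157 = 6592273.
N/211 = 31243; 31243 ≡ 15 (mod 211); 15·197 ≡ 1, so inverse 197.
N/199 = 33127; 33127 ≡ 93 (mod 199); 93·107 ≡ 1, so inverse 107.
N/157 = 41989; 41989 ≡ 70 (mod 157); 70·83 ≡ 1, so inverse 83.
x ≡ 196·31243·197 + 97·33127·107 + 57·41989·83 = 1748829808.
1748829808 mod 6592273 = 1877463.

1877463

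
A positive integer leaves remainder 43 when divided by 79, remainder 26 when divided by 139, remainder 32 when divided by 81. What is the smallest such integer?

490001

The moduli are pairwise coprime; N = 79·139·81 = 889461.
N/79 = 11259; 11259 ≡ 41 (mod 79); 41·27 ≡ 1, so inverse 27.
N/139 = 6399; 6399 ≡ 5 (mod 139); 5·28 ≡ 1, so inverse 28.
N/81 = 10981; 10981 ≡ 46 (mod 81); 46·37 ≡ 1, so inverse 37.
t ≡ 43·11259·27 + 26·6399·28 + 32·10981·37 = 30731675.
30731675 mod 889461 = 490001.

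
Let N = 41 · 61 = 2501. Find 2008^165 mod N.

245

Mod 41: 2008 ≡ 40; by Fermat, exponent reduces to 165 mod 40 = 5; 40^5 ≡ 40 (mod 41).
Mod 61: 2008 ≡ 56; by Fermat, exponent reduces to 165 mod 60 = 45; 56^45 ≡ 1 (mod 61).
Combine by CRT: x ≡ 40 (mod 41), x ≡ 1 (mod 61) ⇒ x ≡ 245 (mod 2501).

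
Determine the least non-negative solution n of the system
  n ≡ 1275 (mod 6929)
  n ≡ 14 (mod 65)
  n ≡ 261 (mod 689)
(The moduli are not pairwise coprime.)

1290069

Combine the congruences pairwise.
gcd(6929, 65) = 13 and 13 | (14 − 1275), so the pair is consistent; merging gives n ≡ 8204 (mod 34645), where 34645 = lcm(6929, 65).
gcd(34645, 689) = 13 and 13 | (261 − 8204), so the pair is consistent; merging gives n ≡ 1290069 (mod 1836185), where 1836185 = lcm(34645, 689).
The solution is unique modulo lcm(6929, 65, 689) = 1836185.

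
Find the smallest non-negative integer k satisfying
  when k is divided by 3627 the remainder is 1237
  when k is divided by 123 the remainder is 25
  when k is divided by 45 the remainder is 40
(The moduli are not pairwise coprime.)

Combine the congruences pairwise.
gcd(3627, 123) = 3 and 3 | (25 − 1237), so the pair is consistent; merging gives k ≡ 106420 (mod 148707), where 148707 = lcm(3627, 123).
gcd(148707, 45) = 9 and 9 | (40 − 106420), so the pair is consistent; merging gives k ≡ 106420 (mod 743535), where 743535 = lcm(148707, 45).
The solution is unique modulo lcm(3627, 123, 45) = 743535.

106420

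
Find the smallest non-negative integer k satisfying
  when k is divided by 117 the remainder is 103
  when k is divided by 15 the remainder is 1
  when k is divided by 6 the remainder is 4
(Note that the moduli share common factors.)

1156

Combine the congruences pairwise.
gcd(117, 15) = 3 and 3 | (1 − 103), so the pair is consistent; merging gives k ≡ 571 (mod 585), where 585 = lcm(117, 15).
gcd(585, 6) = 3 and 3 | (4 − 571), so the pair is consistent; merging gives k ≡ 1156 (mod 1170), where 1170 = lcm(585, 6).
The solution is unique modulo lcm(117, 15, 6) = 1170.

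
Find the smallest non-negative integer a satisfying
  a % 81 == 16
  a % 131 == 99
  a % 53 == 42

359170

The moduli are pairwise coprime; N = 81·131·53 = 562383.
N/81 = 6943; 6943 ≡ 58 (mod 81); 58·7 ≡ 1, so inverse 7.
N/131 = 4293; 4293 ≡ 101 (mod 131); 101·48 ≡ 1, so inverse 48.
N/53 = 10611; 10611 ≡ 11 (mod 53); 11·29 ≡ 1, so inverse 29.
a ≡ 16·6943·7 + 99·4293·48 + 42·10611·29 = 34102150.
34102150 mod 562383 = 359170.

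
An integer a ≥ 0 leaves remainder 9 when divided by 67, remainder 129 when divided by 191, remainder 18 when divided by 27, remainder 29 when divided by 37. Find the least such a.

347940

From a ≡ 9 (mod 67) write a = 9 + 67t. Substituting into a ≡ 129 (mod 191) gives 67t ≡ 120 (mod 191), and since 67⁻¹ ≡ 134 (mod 191), t ≡ 36. Hence a ≡ 9 + 67·36 = 2421 (mod 12797).
From a ≡ 2421 (mod 12797) write a = 2421 + 12797t. Substituting into a ≡ 18 (mod 27) gives 12797t ≡ 0 (mod 27), and since 26⁻¹ ≡ 26 (mod 27), t ≡ 0. Hence a ≡ 2421 + 12797·0 = 2421 (mod 345519).
From a ≡ 2421 (mod 345519) write a = 2421 + 345519t. Substituting into a ≡ 29 (mod 37) gives 345519t ≡ 13 (mod 37), and since 13⁻¹ ≡ 20 (mod 37), t ≡ 1. Hence a ≡ 2421 + 345519·1 = 347940 (mod 12784203).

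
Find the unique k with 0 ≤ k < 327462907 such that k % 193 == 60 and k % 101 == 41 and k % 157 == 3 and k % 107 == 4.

The moduli are pairwise coprime; N = 193·101·157·107 = 327462907.
N/193 = 1696699; 1696699 ≡ 36 (mod 193); 36·59 ≡ 1, so inverse 59.
N/101 = 3242207; 3242207 ≡ 6 (mod 101); 6·17 ≡ 1, so inverse 17.
N/157 = 2085751; 2085751 ≡ 6 (mod 157); 6·131 ≡ 1, so inverse 131.
N/107 = 3060401; 3060401 ≡ 94 (mod 107); 94·74 ≡ 1, so inverse 74.
k ≡ 60·1696699·59 + 41·3242207·17 + 3·2085751·131 + 4·3060401·74 = 9991711578.
9991711578 mod 327462907 = 167824368.

167824368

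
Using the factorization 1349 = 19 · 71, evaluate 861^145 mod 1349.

1184

Mod 19: 861 ≡ 6; by Fermat, exponent reduces to 145 mod 18 = 1; 6^1 ≡ 6 (mod 19).
Mod 71: 861 ≡ 9; by Fermat, exponent reduces to 145 mod 70 = 5; 9^5 ≡ 48 (mod 71).
Combine by CRT: x ≡ 6 (mod 19), x ≡ 48 (mod 71) ⇒ x ≡ 1184 (mod 1349).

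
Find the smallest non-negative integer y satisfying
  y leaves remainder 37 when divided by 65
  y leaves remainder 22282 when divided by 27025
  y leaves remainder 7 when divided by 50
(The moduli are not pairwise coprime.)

gcd(65, 27025) = 5 and 5 | (22282 − 37), so the pair is consistent; merging gives y ≡ 49307 (mod 351325), where 351325 = lcm(65, 27025).
gcd(351325, 50) = 25 and 25 | (7 − 49307), so the pair is consistent; merging gives y ≡ 49307 (mod 702650), where 702650 = lcm(351325, 50).
The solution is unique modulo lcm(65, 27025, 50) = 702650.

49307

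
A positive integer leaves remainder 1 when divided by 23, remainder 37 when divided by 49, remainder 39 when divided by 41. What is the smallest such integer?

9592

The moduli are pairwise coprime; M = 23·49·41 = 46207.
M/23 = 2009; 2009 ≡ 8 (mod 23); 8·3 ≡ 1, so inverse 3.
M/49 = 943; 943 ≡ 12 (mod 49); 12·45 ≡ 1, so inverse 45.
M/41 = 1127; 1127 ≡ 20 (mod 41); 20·39 ≡ 1, so inverse 39.
n ≡ 1·2009·3 + 37·943·45 + 39·1127·39 = 3290289.
3290289 mod 46207 = 9592.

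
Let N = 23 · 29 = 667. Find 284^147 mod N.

Mod 23: 284 ≡ 8; by Fermat, exponent reduces to 147 mod 22 = 15; 8^15 ≡ 2 (mod 23).
Mod 29: 284 ≡ 23; by Fermat, exponent reduces to 147 mod 28 = 7; 23^7 ≡ 1 (mod 29).
Combine by CRT: x ≡ 2 (mod 23), x ≡ 1 (mod 29) ⇒ x ≡ 117 (mod 667).

117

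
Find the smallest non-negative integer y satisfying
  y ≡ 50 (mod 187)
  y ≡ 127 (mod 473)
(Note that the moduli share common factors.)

1546

gcd(187, 473) = 11 and 11 | (127 − 50), so the pair is consistent; merging gives y ≡ 1546 (mod 8041), where 8041 = lcm(187, 473).
The solution is unique modulo lcm(187, 473) = 8041.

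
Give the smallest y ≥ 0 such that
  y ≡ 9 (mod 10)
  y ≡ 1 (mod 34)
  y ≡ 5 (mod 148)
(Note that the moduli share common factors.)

4149

gcd(10, 34) = 2 and 2 | (1 − 9), so the pair is consistent; merging gives y ≡ 69 (mod 170), where 170 = lcm(10, 34).
gcd(170, 148) = 2 and 2 | (5 − 69), so the pair is consistent; merging gives y ≡ 4149 (mod 12580), where 12580 = lcm(170, 148).
The solution is unique modulo lcm(10, 34, 148) = 12580.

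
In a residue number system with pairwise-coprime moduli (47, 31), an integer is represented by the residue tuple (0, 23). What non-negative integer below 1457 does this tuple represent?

705

Combine the congruences pairwise.
From x ≡ 0 (mod 47) write x = 0 + 47t. Substituting into x ≡ 23 (mod 31) gives 47t ≡ 23 (mod 31), and since 16⁻¹ ≡ 2 (mod 31), t ≡ 15. Hence x ≡ 0 + 47·15 = 705 (mod 1457).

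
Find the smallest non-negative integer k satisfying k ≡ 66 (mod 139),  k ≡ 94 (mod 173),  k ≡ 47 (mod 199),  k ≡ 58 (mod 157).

The moduli are pairwise coprime; N = 139·173·199·157 = 751300421.
N/139 = 5405039; 5405039 ≡ 24 (mod 139); 24·29 ≡ 1, so inverse 29.
N/173 = 4342777; 4342777 ≡ 131 (mod 173); 131·70 ≡ 1, so inverse 70.
N/199 = 3775379; 3775379 ≡ 150 (mod 199); 150·134 ≡ 1, so inverse 134.
N/157 = 4785353; 4785353 ≡ 150 (mod 157); 150·112 ≡ 1, so inverse 112.
k ≡ 66·5405039·29 + 94·4342777·70 + 47·3775379·134 + 58·4785353·112 = 93783707336.
93783707336 mod 751300421 = 622455132.

622455132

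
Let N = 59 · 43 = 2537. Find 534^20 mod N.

Mod 59: 534 ≡ 3; 3^20 ≡ 41 (mod 59).
Mod 43: 534 ≡ 18; 18^20 ≡ 31 (mod 43).
Combine by CRT: x ≡ 41 (mod 59), x ≡ 31 (mod 43) ⇒ x ≡ 2224 (mod 2537).

2224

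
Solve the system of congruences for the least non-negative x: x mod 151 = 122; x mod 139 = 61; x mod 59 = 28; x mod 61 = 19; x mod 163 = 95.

Combine the congruences pairwise.
From x ≡ 122 (mod 151) write x = 122 + 151t. Substituting into x ≡ 61 (mod 139) gives 151t ≡ 78 (mod 139), and since 12⁻¹ ≡ 58 (mod 139), t ≡ 76. Hence x ≡ 122 + 151·76 = 11598 (mod 20989).
From x ≡ 11598 (mod 20989) write x = 11598 + 20989t. Substituting into x ≡ 28 (mod 59) gives 20989t ≡ 53 (mod 59), and since 44⁻¹ ≡ 55 (mod 59), t ≡ 24. Hence x ≡ 11598 + 20989·24 = 515334 (mod 1238351).
From x ≡ 515334 (mod 1238351) write x = 515334 + 1238351t. Substituting into x ≡ 19 (mod 61) gives 1238351t ≡ 13 (mod 61), and since 51⁻¹ ≡ 6 (mod 61), t ≡ 17. Hence x ≡ 515334 + 1238351·17 = 21567301 (mod 75539411).
From x ≡ 21567301 (mod 75539411) write x = 21567301 + 75539411t. Substituting into x ≡ 95 (mod 163) gives 75539411t ≡ 139 (mod 163), and since 158⁻¹ ≡ 65 (mod 163), t ≡ 70. Hence x ≡ 21567301 + 75539411·70 = 5309326071 (mod 12312923993).

5309326071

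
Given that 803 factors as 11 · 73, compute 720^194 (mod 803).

757

Mod 11: 720 ≡ 5; by Fermat, exponent reduces to 194 mod 10 = 4; 5^4 ≡ 9 (mod 11).
Mod 73: 720 ≡ 63; by Fermat, exponent reduces to 194 mod 72 = 50; 63^50 ≡ 27 (mod 73).
Combine by CRT: x ≡ 9 (mod 11), x ≡ 27 (mod 73) ⇒ x ≡ 757 (mod 803).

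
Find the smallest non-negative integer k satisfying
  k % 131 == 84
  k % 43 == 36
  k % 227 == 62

The moduli are pairwise coprime; N = 131·43·227 = 1278691.
N/131 = 9761; 9761 ≡ 67 (mod 131); 67·88 ≡ 1, so inverse 88.
N/43 = 29737; 29737 ≡ 24 (mod 43); 24·9 ≡ 1, so inverse 9.
N/227 = 5633; 5633 ≡ 185 (mod 227); 185·27 ≡ 1, so inverse 27.
k ≡ 84·9761·88 + 36·29737·9 + 62·5633·27 = 91217742.
91217742 mod 1278691 = 430681.

430681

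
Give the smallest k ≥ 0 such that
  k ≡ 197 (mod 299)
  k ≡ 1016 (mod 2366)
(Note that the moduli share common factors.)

Combine the congruences pairwise.
gcd(299, 2366) = 13 and 13 | (1016 − 197), so the pair is consistent; merging gives k ≡ 48336 (mod 54418), where 54418 = lcm(299, 2366).
The solution is unique modulo lcm(299, 2366) = 54418.

48336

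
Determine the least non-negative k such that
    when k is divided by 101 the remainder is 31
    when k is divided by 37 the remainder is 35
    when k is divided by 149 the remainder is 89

The moduli are pairwise coprime; N = 101·37·149 = 556813.
N/101 = 5513; 5513 ≡ 59 (mod 101); 59·12 ≡ 1, so inverse 12.
N/37 = 15049; 15049 ≡ 27 (mod 37); 27·11 ≡ 1, so inverse 11.
N/149 = 3737; 3737 ≡ 12 (mod 149); 12·87 ≡ 1, so inverse 87.
k ≡ 31·5513·12 + 35·15049·11 + 89·3737·87 = 36780292.
36780292 mod 556813 = 30634.

30634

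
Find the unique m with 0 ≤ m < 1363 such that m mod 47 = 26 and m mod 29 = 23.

1154

From m ≡ 26 (mod 47) write m = 26 + 47t. Substituting into m ≡ 23 (mod 29) gives 47t ≡ 26 (mod 29), and since 18⁻¹ ≡ 21 (mod 29), t ≡ 24. Hence m ≡ 26 + 47·24 = 1154 (mod 1363).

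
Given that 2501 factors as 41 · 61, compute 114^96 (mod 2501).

Mod 41: 114 ≡ 32; by Fermat, exponent reduces to 96 mod 40 = 16; 32^16 ≡ 1 (mod 41).
Mod 61: 114 ≡ 53; by Fermat, exponent reduces to 96 mod 60 = 36; 53^36 ≡ 34 (mod 61).
Combine by CRT: x ≡ 1 (mod 41), x ≡ 34 (mod 61) ⇒ x ≡ 1559 (mod 2501).

1559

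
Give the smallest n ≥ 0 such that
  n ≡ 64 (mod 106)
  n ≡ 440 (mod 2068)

gcd(106, 2068) = 2 and 2 | (440 − 64), so the pair is consistent; merging gives n ≡ 99704 (mod 109604), where 109604 = lcm(106, 2068).
The solution is unique modulo lcm(106, 2068) = 109604.

99704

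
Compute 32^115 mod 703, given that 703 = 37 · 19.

Mod 37: 32 ≡ 32; by Fermat, exponent reduces to 115 mod 36 = 7; 32^7 ≡ 19 (mod 37).
Mod 19: 32 ≡ 13; by Fermat, exponent reduces to 115 mod 18 = 7; 13^7 ≡ 10 (mod 19).
Combine by CRT: x ≡ 19 (mod 37), x ≡ 10 (mod 19) ⇒ x ≡ 352 (mod 703).

352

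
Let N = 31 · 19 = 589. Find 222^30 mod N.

Mod 31: 222 ≡ 5; since 30 | 30, by Fermat 5^30 ≡ 1 (mod 31).
Mod 19: 222 ≡ 13; by Fermat, exponent reduces to 30 mod 18 = 12; 13^12 ≡ 7 (mod 19).
Combine by CRT: x ≡ 1 (mod 31), x ≡ 7 (mod 19) ⇒ x ≡ 311 (mod 589).

311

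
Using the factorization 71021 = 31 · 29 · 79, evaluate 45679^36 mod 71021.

44656

Mod 31: 45679 ≡ 16; by Fermat, exponent reduces to 36 mod 30 = 6; 16^6 ≡ 16 (mod 31).
Mod 29: 45679 ≡ 4; by Fermat, exponent reduces to 36 mod 28 = 8; 4^8 ≡ 25 (mod 29).
Mod 79: 45679 ≡ 17; 17^36 ≡ 21 (mod 79).
Combine by CRT: x ≡ 16 (mod 31), x ≡ 25 (mod 29), x ≡ 21 (mod 79) ⇒ x ≡ 44656 (mod 71021).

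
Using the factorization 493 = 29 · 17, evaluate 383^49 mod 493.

434

Mod 29: 383 ≡ 6; by Fermat, exponent reduces to 49 mod 28 = 21; 6^21 ≡ 28 (mod 29).
Mod 17: 383 ≡ 9; by Fermat, exponent reduces to 49 mod 16 = 1; 9^1 ≡ 9 (mod 17).
Combine by CRT: x ≡ 28 (mod 29), x ≡ 9 (mod 17) ⇒ x ≡ 434 (mod 493).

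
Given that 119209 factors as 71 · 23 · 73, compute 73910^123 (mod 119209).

Mod 71: 73910 ≡ 70; by Fermat, exponent reduces to 123 mod 70 = 53; 70^53 ≡ 70 (mod 71).
Mod 23: 73910 ≡ 11; by Fermat, exponent reduces to 123 mod 22 = 13; 11^13 ≡ 17 (mod 23).
Mod 73: 73910 ≡ 34; by Fermat, exponent reduces to 123 mod 72 = 51; 34^51 ≡ 21 (mod 73).
Combine by CRT: x ≡ 70 (mod 71), x ≡ 17 (mod 23), x ≡ 21 (mod 73) ⇒ x ≡ 25133 (mod 119209).

25133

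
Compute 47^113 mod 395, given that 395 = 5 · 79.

272

Mod 5: 47 ≡ 2; by Fermat, exponent reduces to 113 mod 4 = 1; 2^1 ≡ 2 (mod 5).
Mod 79: 47 ≡ 47; by Fermat, exponent reduces to 113 mod 78 = 35; 47^35 ≡ 35 (mod 79).
Combine by CRT: x ≡ 2 (mod 5), x ≡ 35 (mod 79) ⇒ x ≡ 272 (mod 395).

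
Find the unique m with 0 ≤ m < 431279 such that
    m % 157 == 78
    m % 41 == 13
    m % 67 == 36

The moduli are pairwise coprime; N = 157·41·67 = 431279.
N/157 = 2747; 2747 ≡ 78 (mod 157); 78·155 ≡ 1, so inverse 155.
N/41 = 10519; 10519 ≡ 23 (mod 41); 23·25 ≡ 1, so inverse 25.
N/67 = 6437; 6437 ≡ 5 (mod 67); 5·27 ≡ 1, so inverse 27.
m ≡ 78·2747·155 + 13·10519·25 + 36·6437·27 = 42886669.
42886669 mod 431279 = 190048.

190048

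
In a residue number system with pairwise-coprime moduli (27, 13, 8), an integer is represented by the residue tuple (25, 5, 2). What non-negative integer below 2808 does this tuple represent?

538

The moduli are pairwise coprime; N = 27·13·8 = 2808.
N/27 = 104; 104 ≡ 23 (mod 27); 23·20 ≡ 1, so inverse 20.
N/13 = 216; 216 ≡ 8 (mod 13); 8·5 ≡ 1, so inverse 5.
N/8 = 351; 351 ≡ 7 (mod 8); 7·7 ≡ 1, so inverse 7.
x ≡ 25·104·20 + 5·216·5 + 2·351·7 = 62314.
62314 mod 2808 = 538.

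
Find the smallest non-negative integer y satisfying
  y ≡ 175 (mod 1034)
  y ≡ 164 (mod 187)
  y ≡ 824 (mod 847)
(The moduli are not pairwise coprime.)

gcd(1034, 187) = 11 and 11 | (164 − 175), so the pair is consistent; merging gives y ≡ 15685 (mod 17578), where 17578 = lcm(1034, 187).
gcd(17578, 847) = 11 and 11 | (824 − 15685), so the pair is consistent; merging gives y ≡ 1123099 (mod 1353506), where 1353506 = lcm(17578, 847).
The solution is unique modulo lcm(1034, 187, 847) = 1353506.

1123099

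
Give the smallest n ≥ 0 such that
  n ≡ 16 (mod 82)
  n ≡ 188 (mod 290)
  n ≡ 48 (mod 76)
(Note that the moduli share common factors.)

Combine the congruences pairwise.
gcd(82, 290) = 2 and 2 | (188 − 16), so the pair is consistent; merging gives n ≡ 3378 (mod 11890), where 11890 = lcm(82, 290).
gcd(11890, 76) = 2 and 2 | (48 − 3378), so the pair is consistent; merging gives n ≡ 300628 (mod 451820), where 451820 = lcm(11890, 76).
The solution is unique modulo lcm(82, 290, 76) = 451820.

300628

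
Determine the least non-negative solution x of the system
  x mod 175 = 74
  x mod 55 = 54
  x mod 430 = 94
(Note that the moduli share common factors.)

Combine the congruences pairwise.
gcd(175, 55) = 5 and 5 | (54 − 74), so the pair is consistent; merging gives x ≡ 1649 (mod 1925), where 1925 = lcm(175, 55).
gcd(1925, 430) = 5 and 5 | (94 − 1649), so the pair is consistent; merging gives x ≡ 11274 (mod 165550), where 165550 = lcm(1925, 430).
The solution is unique modulo lcm(175, 55, 430) = 165550.

11274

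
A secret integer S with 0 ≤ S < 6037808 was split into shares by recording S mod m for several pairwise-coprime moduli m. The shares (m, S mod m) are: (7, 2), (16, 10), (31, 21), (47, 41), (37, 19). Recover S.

5536218

The moduli are pairwise coprime; N = 7·16·31·47·37 = 6037808.
N/7 = 862544; 862544 ≡ 4 (mod 7); 4·2 ≡ 1, so inverse 2.
N/16 = 377363; 377363 ≡ 3 (mod 16); 3·11 ≡ 1, so inverse 11.
N/31 = 194768; 194768 ≡ 26 (mod 31); 26·6 ≡ 1, so inverse 6.
N/47 = 128464; 128464 ≡ 13 (mod 47); 13·29 ≡ 1, so inverse 29.
N/37 = 163184; 163184 ≡ 14 (mod 37); 14·8 ≡ 1, so inverse 8.
S ≡ 2·862544·2 + 10·377363·11 + 21·194768·6 + 41·128464·29 + 19·163184·8 = 247048538.
247048538 mod 6037808 = 5536218.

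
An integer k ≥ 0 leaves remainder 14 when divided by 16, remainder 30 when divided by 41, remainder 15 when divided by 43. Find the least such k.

17086

Combine the congruences pairwise.
From k ≡ 14 (mod 16) write k = 14 + 16t. Substituting into k ≡ 30 (mod 41) gives 16t ≡ 16 (mod 41), and since 16⁻¹ ≡ 18 (mod 41), t ≡ 1. Hence k ≡ 14 + 16·1 = 30 (mod 656).
From k ≡ 30 (mod 656) write k = 30 + 656t. Substituting into k ≡ 15 (mod 43) gives 656t ≡ 28 (mod 43), and since 11⁻¹ ≡ 4 (mod 43), t ≡ 26. Hence k ≡ 30 + 656·26 = 17086 (mod 28208).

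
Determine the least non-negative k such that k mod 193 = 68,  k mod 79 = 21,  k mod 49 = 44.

493376

The moduli are pairwise coprime; N = 193·79·49 = 747103.
N/193 = 3871; 3871 ≡ 11 (mod 193); 11·158 ≡ 1, so inverse 158.
N/79 = 9457; 9457 ≡ 56 (mod 79); 56·24 ≡ 1, so inverse 24.
N/49 = 15247; 15247 ≡ 8 (mod 49); 8·43 ≡ 1, so inverse 43.
k ≡ 68·3871·158 + 21·9457·24 + 44·15247·43 = 75203676.
75203676 mod 747103 = 493376.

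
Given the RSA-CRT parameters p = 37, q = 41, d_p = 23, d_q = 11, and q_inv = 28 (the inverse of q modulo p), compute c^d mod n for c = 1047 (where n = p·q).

212

m₁ = c^(d_p) mod p: c ≡ 11 (mod 37), and 11^23 mod 37 = 27.
m₂ = c^(d_q) mod q: c ≡ 22 (mod 41), and 22^11 mod 41 = 7.
h = q_inv·(m₁ − m₂) mod p = 28·(27 − 7) mod 37 = 5.
m = m₂ + h·q = 7 + 5·41 = 212.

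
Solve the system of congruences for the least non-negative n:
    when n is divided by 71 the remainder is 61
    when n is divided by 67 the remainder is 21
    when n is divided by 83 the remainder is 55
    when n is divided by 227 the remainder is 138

From n ≡ 61 (mod 71) write n = 61 + 71t. Substituting into n ≡ 21 (mod 67) gives 71t ≡ 27 (mod 67), and since 4⁻¹ ≡ 17 (mod 67), t ≡ 57. Hence n ≡ 61 + 71·57 = 4108 (mod 4757).
From n ≡ 4108 (mod 4757) write n = 4108 + 4757t. Substituting into n ≡ 55 (mod 83) gives 4757t ≡ 14 (mod 83), and since 26⁻¹ ≡ 16 (mod 83), t ≡ 58. Hence n ≡ 4108 + 4757·58 = 280014 (mod 394831).
From n ≡ 280014 (mod 394831) write n = 280014 + 394831t. Substituting into n ≡ 138 (mod 227) gives 394831t ≡ 15 (mod 227), and since 78⁻¹ ≡ 195 (mod 227), t ≡ 201. Hence n ≡ 280014 + 394831·201 = 79641045 (mod 89626637).

79641045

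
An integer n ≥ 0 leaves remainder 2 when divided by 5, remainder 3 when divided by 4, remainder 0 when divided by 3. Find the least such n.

27

From n ≡ 2 (mod 5) write n = 2 + 5t. Substituting into n ≡ 3 (mod 4) gives 5t ≡ 1 (mod 4), and since 1⁻¹ ≡ 1 (mod 4), t ≡ 1. Hence n ≡ 2 + 5·1 = 7 (mod 20).
From n ≡ 7 (mod 20) write n = 7 + 20t. Substituting into n ≡ 0 (mod 3) gives 20t ≡ 2 (mod 3), and since 2⁻¹ ≡ 2 (mod 3), t ≡ 1. Hence n ≡ 7 + 20·1 = 27 (mod 60).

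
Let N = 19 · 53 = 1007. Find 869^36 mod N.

172

Mod 19: 869 ≡ 14; since 18 | 36, by Fermat 14^36 ≡ 1 (mod 19).
Mod 53: 869 ≡ 21; 21^36 ≡ 13 (mod 53).
Combine by CRT: x ≡ 1 (mod 19), x ≡ 13 (mod 53) ⇒ x ≡ 172 (mod 1007).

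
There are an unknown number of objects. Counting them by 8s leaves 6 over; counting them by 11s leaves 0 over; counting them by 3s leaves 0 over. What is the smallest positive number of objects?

198

The moduli are pairwise coprime; M = 8·11·3 = 264.
M/8 = 33; 33 ≡ 1 (mod 8), inverse 1.
M/11 = 24; 24 ≡ 2 (mod 11); 2·6 ≡ 1, so inverse 6.
M/3 = 88; 88 ≡ 1 (mod 3), inverse 1.
N ≡ 6·33·1 + 0·24·6 + 0·88·1 = 198.
198 mod 264 = 198.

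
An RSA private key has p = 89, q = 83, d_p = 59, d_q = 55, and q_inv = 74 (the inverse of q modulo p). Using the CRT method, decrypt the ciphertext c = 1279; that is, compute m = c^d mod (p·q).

m₁ = c^(d_p) mod p: c ≡ 33 (mod 89), and 33^59 mod 89 = 30.
m₂ = c^(d_q) mod q: c ≡ 34 (mod 83), and 34^55 mod 83 = 60.
h = q_inv·(m₁ − m₂) mod p = 74·(30 − 60) mod 89 = 5.
m = m₂ + h·q = 60 + 5·83 = 475.

475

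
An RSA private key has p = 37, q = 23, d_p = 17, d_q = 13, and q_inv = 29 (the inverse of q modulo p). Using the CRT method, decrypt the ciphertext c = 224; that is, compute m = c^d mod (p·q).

240

m₁ = c^(d_p) mod p: c ≡ 2 (mod 37), and 2^17 mod 37 = 18.
m₂ = c^(d_q) mod q: c ≡ 17 (mod 23), and 17^13 mod 23 = 10.
h = q_inv·(m₁ − m₂) mod p = 29·(18 − 10) mod 37 = 10.
m = m₂ + h·q = 10 + 10·23 = 240.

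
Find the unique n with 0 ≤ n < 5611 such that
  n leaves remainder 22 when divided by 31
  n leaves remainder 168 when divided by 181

4331

From n ≡ 22 (mod 31) write n = 22 + 31t. Substituting into n ≡ 168 (mod 181) gives 31t ≡ 146 (mod 181), and since 31⁻¹ ≡ 146 (mod 181), t ≡ 139. Hence n ≡ 22 + 31·139 = 4331 (mod 5611).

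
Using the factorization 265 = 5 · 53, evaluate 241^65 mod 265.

Mod 5: 241 ≡ 1; by Fermat, exponent reduces to 65 mod 4 = 1; 1^1 ≡ 1 (mod 5).
Mod 53: 241 ≡ 29; by Fermat, exponent reduces to 65 mod 52 = 13; 29^13 ≡ 52 (mod 53).
Combine by CRT: x ≡ 1 (mod 5), x ≡ 52 (mod 53) ⇒ x ≡ 211 (mod 265).

211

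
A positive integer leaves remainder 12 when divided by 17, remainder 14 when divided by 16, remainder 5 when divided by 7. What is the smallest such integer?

1678

The moduli are pairwise coprime; N = 17·16·7 = 1904.
N/17 = 112; 112 ≡ 10 (mod 17); 10·12 ≡ 1, so inverse 12.
N/16 = 119; 119 ≡ 7 (mod 16); 7·7 ≡ 1, so inverse 7.
N/7 = 272; 272 ≡ 6 (mod 7); 6·6 ≡ 1, so inverse 6.
x ≡ 12·112·12 + 14·119·7 + 5·272·6 = 35950.
35950 mod 1904 = 1678.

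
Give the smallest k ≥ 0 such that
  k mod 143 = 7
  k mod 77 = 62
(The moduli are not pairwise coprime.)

293

Combine the congruences pairwise.
gcd(143, 77) = 11 and 11 | (62 − 7), so the pair is consistent; merging gives k ≡ 293 (mod 1001), where 1001 = lcm(143, 77).
The solution is unique modulo lcm(143, 77) = 1001.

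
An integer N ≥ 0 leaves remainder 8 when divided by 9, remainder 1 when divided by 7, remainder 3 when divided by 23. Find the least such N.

The moduli are pairwise coprime; M = 9·7·23 = 1449.
M/9 = 161; 161 ≡ 8 (mod 9); 8·8 ≡ 1, so inverse 8.
M/7 = 207; 207 ≡ 4 (mod 7); 4·2 ≡ 1, so inverse 2.
M/23 = 63; 63 ≡ 17 (mod 23); 17·19 ≡ 1, so inverse 19.
N ≡ 8·161·8 + 1·207·2 + 3·63·19 = 14309.
14309 mod 1449 = 1268.

1268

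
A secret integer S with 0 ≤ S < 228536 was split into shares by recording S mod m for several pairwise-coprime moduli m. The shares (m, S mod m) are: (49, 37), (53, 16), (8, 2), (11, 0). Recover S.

From S ≡ 37 (mod 49) write S = 37 + 49t. Substituting into S ≡ 16 (mod 53) gives 49t ≡ 32 (mod 53), and since 49⁻¹ ≡ 13 (mod 53), t ≡ 45. Hence S ≡ 37 + 49·45 = 2242 (mod 2597).
From S ≡ 2242 (mod 2597) write S = 2242 + 2597t. Substituting into S ≡ 2 (mod 8) gives 2597t ≡ 0 (mod 8), and since 5⁻¹ ≡ 5 (mod 8), t ≡ 0. Hence S ≡ 2242 + 2597·0 = 2242 (mod 20776).
From S ≡ 2242 (mod 20776) write S = 2242 + 20776t. Substituting into S ≡ 0 (mod 11) gives 20776t ≡ 2 (mod 11), and since 8⁻¹ ≡ 7 (mod 11), t ≡ 3. Hence S ≡ 2242 + 20776·3 = 64570 (mod 228536).

64570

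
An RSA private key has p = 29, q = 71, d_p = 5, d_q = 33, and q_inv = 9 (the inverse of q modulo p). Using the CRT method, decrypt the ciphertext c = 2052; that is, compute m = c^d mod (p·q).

100

m₁ = c^(d_p) mod p: c ≡ 22 (mod 29), and 22^5 mod 29 = 13.
m₂ = c^(d_q) mod q: c ≡ 64 (mod 71), and 64^33 mod 71 = 29.
h = q_inv·(m₁ − m₂) mod p = 9·(13 − 29) mod 29 = 1.
m = m₂ + h·q = 29 + 1·71 = 100.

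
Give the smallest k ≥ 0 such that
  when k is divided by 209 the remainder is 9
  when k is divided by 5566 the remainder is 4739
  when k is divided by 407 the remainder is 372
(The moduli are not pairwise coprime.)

gcd(209, 5566) = 11 and 11 | (4739 − 9), so the pair is consistent; merging gives k ≡ 104927 (mod 105754), where 105754 = lcm(209, 5566).
gcd(105754, 407) = 11 and 11 | (372 − 104927), so the pair is consistent; merging gives k ≡ 2643023 (mod 3912898), where 3912898 = lcm(105754, 407).
The solution is unique modulo lcm(209, 5566, 407) = 3912898.

2643023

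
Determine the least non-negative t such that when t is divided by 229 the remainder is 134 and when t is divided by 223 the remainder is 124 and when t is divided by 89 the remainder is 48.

The moduli are pairwise coprime; N = 229·223·89 = 4544963.
N/229 = 19847; 19847 ≡ 153 (mod 229); 153·3 ≡ 1, so inverse 3.
N/223 = 20381; 20381 ≡ 88 (mod 223); 88·185 ≡ 1, so inverse 185.
N/89 = 51067; 51067 ≡ 70 (mod 89); 70·14 ≡ 1, so inverse 14.
t ≡ 134·19847·3 + 124·20381·185 + 48·51067·14 = 509835658.
509835658 mod 4544963 = 799802.

799802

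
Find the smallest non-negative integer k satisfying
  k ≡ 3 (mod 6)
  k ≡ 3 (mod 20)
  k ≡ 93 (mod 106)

1683

gcd(6, 20) = 2 and 2 | (3 − 3), so the pair is consistent; merging gives k ≡ 3 (mod 60), where 60 = lcm(6, 20).
gcd(60, 106) = 2 and 2 | (93 − 3), so the pair is consistent; merging gives k ≡ 1683 (mod 3180), where 3180 = lcm(60, 106).
The solution is unique modulo lcm(6, 20, 106) = 3180.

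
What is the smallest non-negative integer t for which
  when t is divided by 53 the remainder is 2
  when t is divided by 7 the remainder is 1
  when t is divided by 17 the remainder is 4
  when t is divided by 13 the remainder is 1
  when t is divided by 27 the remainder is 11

The moduli are pairwise coprime; N = 53·7·17·13·27 = 2213757.
N/53 = 41769; 41769 ≡ 5 (mod 53); 5·32 ≡ 1, so inverse 32.
N/7 = 316251; 316251 ≡ 5 (mod 7); 5·3 ≡ 1, so inverse 3.
N/17 = 130221; 130221 ≡ 1 (mod 17), inverse 1.
N/13 = 170289; 170289 ≡ 2 (mod 13); 2·7 ≡ 1, so inverse 7.
N/27 = 81991; 81991 ≡ 19 (mod 27); 19·10 ≡ 1, so inverse 10.
t ≡ 2·41769·32 + 1·316251·3 + 4·130221·1 + 1·170289·7 + 11·81991·10 = 14353886.
14353886 mod 2213757 = 1071344.

1071344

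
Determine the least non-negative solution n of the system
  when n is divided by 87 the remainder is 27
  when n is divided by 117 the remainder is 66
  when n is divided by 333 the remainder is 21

5682

gcd(87, 117) = 3 and 3 | (66 − 27), so the pair is consistent; merging gives n ≡ 2289 (mod 3393), where 3393 = lcm(87, 117).
gcd(3393, 333) = 9 and 9 | (21 − 2289), so the pair is consistent; merging gives n ≡ 5682 (mod 125541), where 125541 = lcm(3393, 333).
The solution is unique modulo lcm(87, 117, 333) = 125541.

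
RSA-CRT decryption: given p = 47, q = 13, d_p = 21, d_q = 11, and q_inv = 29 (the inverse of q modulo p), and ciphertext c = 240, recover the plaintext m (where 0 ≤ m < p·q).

m₁ = c^(d_p) mod p: c ≡ 5 (mod 47), and 5^21 mod 47 = 15.
m₂ = c^(d_q) mod q: c ≡ 6 (mod 13), and 6^11 mod 13 = 11.
h = q_inv·(m₁ − m₂) mod p = 29·(15 − 11) mod 47 = 22.
m = m₂ + h·q = 11 + 22·13 = 297.

297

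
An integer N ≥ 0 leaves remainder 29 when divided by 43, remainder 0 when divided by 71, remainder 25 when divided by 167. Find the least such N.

Combine the congruences pairwise.
From N ≡ 29 (mod 43) write N = 29 + 43t. Substituting into N ≡ 0 (mod 71) gives 43t ≡ 42 (mod 71), and since 43⁻¹ ≡ 38 (mod 71), t ≡ 34. Hence N ≡ 29 + 43·34 = 1491 (mod 3053).
From N ≡ 1491 (mod 3053) write N = 1491 + 3053t. Substituting into N ≡ 25 (mod 167) gives 3053t ≡ 37 (mod 167), and since 47⁻¹ ≡ 32 (mod 167), t ≡ 15. Hence N ≡ 1491 + 3053·15 = 47286 (mod 509851).

47286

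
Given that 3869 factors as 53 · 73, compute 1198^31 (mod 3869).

Mod 53: 1198 ≡ 32; 32^31 ≡ 27 (mod 53).
Mod 73: 1198 ≡ 30; 30^31 ≡ 7 (mod 73).
Combine by CRT: x ≡ 27 (mod 53), x ≡ 7 (mod 73) ⇒ x ≡ 80 (mod 3869).

80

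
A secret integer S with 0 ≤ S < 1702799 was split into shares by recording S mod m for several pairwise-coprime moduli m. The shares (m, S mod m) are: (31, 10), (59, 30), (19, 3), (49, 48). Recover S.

The moduli are pairwise coprime; N = 31·59·19·49 = 1702799.
N/31 = 54929; 54929 ≡ 28 (mod 31); 28·10 ≡ 1, so inverse 10.
N/59 = 28861; 28861 ≡ 10 (mod 59); 10·6 ≡ 1, so inverse 6.
N/19 = 89621; 89621 ≡ 17 (mod 19); 17·9 ≡ 1, so inverse 9.
N/49 = 34751; 34751 ≡ 10 (mod 49); 10·5 ≡ 1, so inverse 5.
S ≡ 10·54929·10 + 30·28861·6 + 3·89621·9 + 48·34751·5 = 21447887.
21447887 mod 1702799 = 1014299.

1014299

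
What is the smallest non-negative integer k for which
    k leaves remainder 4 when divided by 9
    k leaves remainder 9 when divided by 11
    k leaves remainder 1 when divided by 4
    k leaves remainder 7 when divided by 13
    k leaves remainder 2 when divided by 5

11317

From k ≡ 4 (mod 9) write k = 4 + 9t. Substituting into k ≡ 9 (mod 11) gives 9t ≡ 5 (mod 11), and since 9⁻¹ ≡ 5 (mod 11), t ≡ 3. Hence k ≡ 4 + 9·3 = 31 (mod 99).
From k ≡ 31 (mod 99) write k = 31 + 99t. Substituting into k ≡ 1 (mod 4) gives 99t ≡ 2 (mod 4), and since 3⁻¹ ≡ 3 (mod 4), t ≡ 2. Hence k ≡ 31 + 99·2 = 229 (mod 396).
From k ≡ 229 (mod 396) write k = 229 + 396t. Substituting into k ≡ 7 (mod 13) gives 396t ≡ 12 (mod 13), and since 6⁻¹ ≡ 11 (mod 13), t ≡ 2. Hence k ≡ 229 + 396·2 = 1021 (mod 5148).
From k ≡ 1021 (mod 5148) write k = 1021 + 5148t. Substituting into k ≡ 2 (mod 5) gives 5148t ≡ 1 (mod 5), and since 3⁻¹ ≡ 2 (mod 5), t ≡ 2. Hence k ≡ 1021 + 5148·2 = 11317 (mod 25740).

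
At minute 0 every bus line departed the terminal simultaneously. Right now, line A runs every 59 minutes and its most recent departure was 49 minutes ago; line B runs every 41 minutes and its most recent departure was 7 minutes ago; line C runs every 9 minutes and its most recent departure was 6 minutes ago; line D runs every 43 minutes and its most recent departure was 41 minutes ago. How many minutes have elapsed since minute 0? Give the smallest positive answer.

422430

From t ≡ 49 (mod 59) write t = 49 + 59s. Substituting into t ≡ 7 (mod 41) gives 59s ≡ 40 (mod 41), and since 18⁻¹ ≡ 16 (mod 41), s ≡ 25. Hence t ≡ 49 + 59·25 = 1524 (mod 2419).
From t ≡ 1524 (mod 2419) write t = 1524 + 2419s. Substituting into t ≡ 6 (mod 9) gives 2419s ≡ 3 (mod 9), and since 7⁻¹ ≡ 4 (mod 9), s ≡ 3. Hence t ≡ 1524 + 2419·3 = 8781 (mod 21771).
From t ≡ 8781 (mod 21771) write t = 8781 + 21771s. Substituting into t ≡ 41 (mod 43) gives 21771s ≡ 32 (mod 43), and since 13⁻¹ ≡ 10 (mod 43), s ≡ 19. Hence t ≡ 8781 + 21771·19 = 422430 (mod 936153).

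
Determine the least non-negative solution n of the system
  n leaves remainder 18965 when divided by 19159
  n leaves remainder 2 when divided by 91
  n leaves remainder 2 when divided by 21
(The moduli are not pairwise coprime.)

76442

gcd(19159, 91) = 7 and 7 | (2 − 18965), so the pair is consistent; merging gives n ≡ 76442 (mod 249067), where 249067 = lcm(19159, 91).
gcd(249067, 21) = 7 and 7 | (2 − 76442), so the pair is consistent; merging gives n ≡ 76442 (mod 747201), where 747201 = lcm(249067, 21).
The solution is unique modulo lcm(19159, 91, 21) = 747201.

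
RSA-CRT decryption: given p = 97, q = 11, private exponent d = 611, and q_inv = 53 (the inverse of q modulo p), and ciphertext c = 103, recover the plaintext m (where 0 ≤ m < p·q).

d_p = d mod (p−1) = 611 mod 96 = 35; d_q = d mod (q−1) = 1.
m₁ = c^(d_p) mod p: c ≡ 6 (mod 97), and 6^35 mod 97 = 81.
m₂ = c^(d_q) mod q: c ≡ 4 (mod 11), and 4^1 mod 11 = 4.
h = q_inv·(m₁ − m₂) mod p = 53·(81 − 4) mod 97 = 7.
m = m₂ + h·q = 4 + 7·11 = 81.

81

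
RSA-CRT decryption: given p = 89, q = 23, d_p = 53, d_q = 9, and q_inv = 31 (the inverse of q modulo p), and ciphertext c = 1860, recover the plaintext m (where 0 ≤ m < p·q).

m₁ = c^(d_p) mod p: c ≡ 80 (mod 89), and 80^53 mod 89 = 71.
m₂ = c^(d_q) mod q: c ≡ 20 (mod 23), and 20^9 mod 23 = 5.
h = q_inv·(m₁ − m₂) mod p = 31·(71 − 5) mod 89 = 88.
m = m₂ + h·q = 5 + 88·23 = 2029.

2029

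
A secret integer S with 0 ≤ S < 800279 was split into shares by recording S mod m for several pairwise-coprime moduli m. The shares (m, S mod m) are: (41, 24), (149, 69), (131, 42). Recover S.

360947

Combine the congruences pairwise.
From S ≡ 24 (mod 41) write S = 24 + 41t. Substituting into S ≡ 69 (mod 149) gives 41t ≡ 45 (mod 149), and since 41⁻¹ ≡ 40 (mod 149), t ≡ 12. Hence S ≡ 24 + 41·12 = 516 (mod 6109).
From S ≡ 516 (mod 6109) write S = 516 + 6109t. Substituting into S ≡ 42 (mod 131) gives 6109t ≡ 50 (mod 131), and since 83⁻¹ ≡ 30 (mod 131), t ≡ 59. Hence S ≡ 516 + 6109·59 = 360947 (mod 800279).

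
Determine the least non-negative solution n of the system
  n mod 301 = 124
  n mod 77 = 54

gcd(301, 77) = 7 and 7 | (54 − 124), so the pair is consistent; merging gives n ≡ 3134 (mod 3311), where 3311 = lcm(301, 77).
The solution is unique modulo lcm(301, 77) = 3311.

3134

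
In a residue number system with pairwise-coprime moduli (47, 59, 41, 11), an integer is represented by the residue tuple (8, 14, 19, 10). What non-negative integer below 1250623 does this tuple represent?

1107798

The moduli are pairwise coprime; N = 47·59·41·11 = 1250623.
N/47 = 26609; 26609 ≡ 7 (mod 47); 7·27 ≡ 1, so inverse 27.
N/59 = 21197; 21197 ≡ 16 (mod 59); 16·48 ≡ 1, so inverse 48.
N/41 = 30503; 30503 ≡ 40 (mod 41); 40·40 ≡ 1, so inverse 40.
N/11 = 113693; 113693 ≡ 8 (mod 11); 8·7 ≡ 1, so inverse 7.
x ≡ 8·26609·27 + 14·21197·48 + 19·30503·40 + 10·113693·7 = 51132718.
51132718 mod 1250623 = 1107798.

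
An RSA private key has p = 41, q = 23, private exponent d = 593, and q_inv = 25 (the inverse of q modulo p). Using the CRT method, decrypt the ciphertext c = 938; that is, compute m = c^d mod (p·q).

699

d_p = d mod (p−1) = 593 mod 40 = 33; d_q = d mod (q−1) = 21.
m₁ = c^(d_p) mod p: c ≡ 36 (mod 41), and 36^33 mod 41 = 2.
m₂ = c^(d_q) mod q: c ≡ 18 (mod 23), and 18^21 mod 23 = 9.
h = q_inv·(m₁ − m₂) mod p = 25·(2 − 9) mod 41 = 30.
m = m₂ + h·q = 9 + 30·23 = 699.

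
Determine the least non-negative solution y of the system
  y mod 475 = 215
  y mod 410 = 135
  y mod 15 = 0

50565

gcd(475, 410) = 5 and 5 | (135 − 215), so the pair is consistent; merging gives y ≡ 11615 (mod 38950), where 38950 = lcm(475, 410).
gcd(38950, 15) = 5 and 5 | (0 − 11615), so the pair is consistent; merging gives y ≡ 50565 (mod 116850), where 116850 = lcm(38950, 15).
The solution is unique modulo lcm(475, 410, 15) = 116850.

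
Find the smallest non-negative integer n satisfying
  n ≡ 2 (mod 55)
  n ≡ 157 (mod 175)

Combine the congruences pairwise.
gcd(55, 175) = 5 and 5 | (157 − 2), so the pair is consistent; merging gives n ≡ 332 (mod 1925), where 1925 = lcm(55, 175).
The solution is unique modulo lcm(55, 175) = 1925.

332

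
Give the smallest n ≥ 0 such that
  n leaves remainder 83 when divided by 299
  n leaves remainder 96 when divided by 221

980

Combine the congruences pairwise.
gcd(299, 221) = 13 and 13 | (96 − 83), so the pair is consistent; merging gives n ≡ 980 (mod 5083), where 5083 = lcm(299, 221).
The solution is unique modulo lcm(299, 221) = 5083.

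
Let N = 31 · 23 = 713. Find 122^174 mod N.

Mod 31: 122 ≡ 29; by Fermat, exponent reduces to 174 mod 30 = 24; 29^24 ≡ 16 (mod 31).
Mod 23: 122 ≡ 7; by Fermat, exponent reduces to 174 mod 22 = 20; 7^20 ≡ 8 (mod 23).
Combine by CRT: x ≡ 16 (mod 31), x ≡ 8 (mod 23) ⇒ x ≡ 698 (mod 713).

698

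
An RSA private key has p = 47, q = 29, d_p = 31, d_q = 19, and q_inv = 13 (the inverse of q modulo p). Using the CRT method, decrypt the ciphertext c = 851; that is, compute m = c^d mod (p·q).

m₁ = c^(d_p) mod p: c ≡ 5 (mod 47), and 5^31 mod 47 = 39.
m₂ = c^(d_q) mod q: c ≡ 10 (mod 29), and 10^19 mod 29 = 21.
h = q_inv·(m₁ − m₂) mod p = 13·(39 − 21) mod 47 = 46.
m = m₂ + h·q = 21 + 46·29 = 1355.

1355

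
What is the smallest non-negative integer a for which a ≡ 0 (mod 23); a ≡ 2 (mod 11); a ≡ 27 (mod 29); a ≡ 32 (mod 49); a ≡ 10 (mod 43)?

15108447

From a ≡ 0 (mod 23) write a = 0 + 23t. Substituting into a ≡ 2 (mod 11) gives 23t ≡ 2 (mod 11), and since 1⁻¹ ≡ 1 (mod 11), t ≡ 2. Hence a ≡ 0 + 23·2 = 46 (mod 253).
From a ≡ 46 (mod 253) write a = 46 + 253t. Substituting into a ≡ 27 (mod 29) gives 253t ≡ 10 (mod 29), and since 21⁻¹ ≡ 18 (mod 29), t ≡ 6. Hence a ≡ 46 + 253·6 = 1564 (mod 7337).
From a ≡ 1564 (mod 7337) write a = 1564 + 7337t. Substituting into a ≡ 32 (mod 49) gives 7337t ≡ 36 (mod 49), and since 36⁻¹ ≡ 15 (mod 49), t ≡ 1. Hence a ≡ 1564 + 7337·1 = 8901 (mod 359513).
From a ≡ 8901 (mod 359513) write a = 8901 + 359513t. Substituting into a ≡ 10 (mod 43) gives 359513t ≡ 10 (mod 43), and since 33⁻¹ ≡ 30 (mod 43), t ≡ 42. Hence a ≡ 8901 + 359513·42 = 15108447 (mod 15459059).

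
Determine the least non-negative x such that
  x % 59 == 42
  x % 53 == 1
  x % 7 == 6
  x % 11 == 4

The moduli are pairwise coprime; N = 59·53·7·11 = 240779.
N/59 = 4081; 4081 ≡ 10 (mod 59); 10·6 ≡ 1, so inverse 6.
N/53 = 4543; 4543 ≡ 38 (mod 53); 38·7 ≡ 1, so inverse 7.
N/7 = 34397; 34397 ≡ 6 (mod 7); 6·6 ≡ 1, so inverse 6.
N/11 = 21889; 21889 ≡ 10 (mod 11); 10·10 ≡ 1, so inverse 10.
x ≡ 42·4081·6 + 1·4543·7 + 6·34397·6 + 4·21889·10 = 3174065.
3174065 mod 240779 = 43938.

43938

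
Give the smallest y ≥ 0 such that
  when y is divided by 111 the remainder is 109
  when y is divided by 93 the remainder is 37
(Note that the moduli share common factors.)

gcd(111, 93) = 3 and 3 | (37 − 109), so the pair is consistent; merging gives y ≡ 3106 (mod 3441), where 3441 = lcm(111, 93).
The solution is unique modulo lcm(111, 93) = 3441.

3106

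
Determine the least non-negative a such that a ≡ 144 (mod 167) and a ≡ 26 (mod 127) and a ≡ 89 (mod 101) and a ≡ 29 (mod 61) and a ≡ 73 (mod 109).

4398106800

From a ≡ 144 (mod 167) write a = 144 + 167t. Substituting into a ≡ 26 (mod 127) gives 167t ≡ 9 (mod 127), and since 40⁻¹ ≡ 54 (mod 127), t ≡ 105. Hence a ≡ 144 + 167·105 = 17679 (mod 21209).
From a ≡ 17679 (mod 21209) write a = 17679 + 21209t. Substituting into a ≡ 89 (mod 101) gives 21209t ≡ 85 (mod 101), and since 100⁻¹ ≡ 100 (mod 101), t ≡ 16. Hence a ≡ 17679 + 21209·16 = 357023 (mod 2142109).
From a ≡ 357023 (mod 2142109) write a = 357023 + 2142109t. Substituting into a ≡ 29 (mod 61) gives 2142109t ≡ 39 (mod 61), and since 33⁻¹ ≡ 37 (mod 61), t ≡ 40. Hence a ≡ 357023 + 2142109·40 = 86041383 (mod 130668649).
From a ≡ 86041383 (mod 130668649) write a = 86041383 + 130668649t. Substituting into a ≡ 73 (mod 109) gives 130668649t ≡ 20 (mod 109), and since 103⁻¹ ≡ 18 (mod 109), t ≡ 33. Hence a ≡ 86041383 + 130668649·33 = 4398106800 (mod 14242882741).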